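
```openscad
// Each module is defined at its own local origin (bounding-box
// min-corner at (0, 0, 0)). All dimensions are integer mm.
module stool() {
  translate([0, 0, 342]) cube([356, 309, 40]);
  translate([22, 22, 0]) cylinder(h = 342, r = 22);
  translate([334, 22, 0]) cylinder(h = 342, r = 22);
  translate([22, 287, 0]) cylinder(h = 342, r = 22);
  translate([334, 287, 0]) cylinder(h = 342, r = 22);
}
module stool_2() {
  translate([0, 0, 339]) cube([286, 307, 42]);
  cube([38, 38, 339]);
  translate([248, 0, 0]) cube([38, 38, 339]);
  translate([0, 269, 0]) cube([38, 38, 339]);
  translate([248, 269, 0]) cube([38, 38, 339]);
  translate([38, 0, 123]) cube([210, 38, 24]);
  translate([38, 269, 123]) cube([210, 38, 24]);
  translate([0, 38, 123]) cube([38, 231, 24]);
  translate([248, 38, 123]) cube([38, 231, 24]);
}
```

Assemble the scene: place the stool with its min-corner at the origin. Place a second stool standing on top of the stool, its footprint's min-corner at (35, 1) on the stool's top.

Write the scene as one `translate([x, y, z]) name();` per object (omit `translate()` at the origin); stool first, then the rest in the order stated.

stool();
translate([35, 1, 382]) stool_2();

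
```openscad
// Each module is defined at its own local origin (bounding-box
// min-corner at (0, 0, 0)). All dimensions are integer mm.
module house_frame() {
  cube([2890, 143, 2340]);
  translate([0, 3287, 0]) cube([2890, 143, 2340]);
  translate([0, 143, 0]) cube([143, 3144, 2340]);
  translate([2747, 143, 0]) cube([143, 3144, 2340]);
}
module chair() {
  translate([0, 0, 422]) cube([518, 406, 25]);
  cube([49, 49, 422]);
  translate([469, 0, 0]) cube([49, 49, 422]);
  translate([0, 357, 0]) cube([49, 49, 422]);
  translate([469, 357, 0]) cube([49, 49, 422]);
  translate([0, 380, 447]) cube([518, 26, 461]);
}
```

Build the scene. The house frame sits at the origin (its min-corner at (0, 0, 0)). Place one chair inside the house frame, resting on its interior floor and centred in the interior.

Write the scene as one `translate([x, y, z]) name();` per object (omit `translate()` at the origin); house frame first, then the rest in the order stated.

house_frame();
translate([1186, 1512, 0]) chair();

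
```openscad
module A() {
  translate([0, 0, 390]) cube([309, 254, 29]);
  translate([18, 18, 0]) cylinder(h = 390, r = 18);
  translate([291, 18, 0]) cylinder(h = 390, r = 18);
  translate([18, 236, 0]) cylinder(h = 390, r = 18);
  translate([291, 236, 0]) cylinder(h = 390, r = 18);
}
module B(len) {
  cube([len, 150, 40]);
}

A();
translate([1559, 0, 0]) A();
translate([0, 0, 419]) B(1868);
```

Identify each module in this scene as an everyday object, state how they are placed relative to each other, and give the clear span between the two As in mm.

A is a stool. B is a beam. A beam spans the tops of two stools. The clear span between the two stools is 1250 mm.

Second stool starts at x = 1559; first ends at x = 309; clear span = 1559 − 309 = 1250 mm.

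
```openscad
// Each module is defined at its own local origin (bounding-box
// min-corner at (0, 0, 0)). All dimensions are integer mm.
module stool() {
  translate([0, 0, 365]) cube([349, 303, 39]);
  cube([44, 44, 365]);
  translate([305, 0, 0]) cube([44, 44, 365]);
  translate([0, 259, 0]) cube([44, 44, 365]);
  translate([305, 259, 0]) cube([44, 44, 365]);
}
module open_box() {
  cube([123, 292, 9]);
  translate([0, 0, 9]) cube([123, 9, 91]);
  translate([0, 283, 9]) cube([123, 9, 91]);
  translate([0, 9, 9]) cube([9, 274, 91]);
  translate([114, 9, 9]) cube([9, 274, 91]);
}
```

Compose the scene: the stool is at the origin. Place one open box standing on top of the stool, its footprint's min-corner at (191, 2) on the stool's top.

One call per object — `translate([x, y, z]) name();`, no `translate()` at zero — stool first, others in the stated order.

stool();
translate([191, 2, 404]) open_box();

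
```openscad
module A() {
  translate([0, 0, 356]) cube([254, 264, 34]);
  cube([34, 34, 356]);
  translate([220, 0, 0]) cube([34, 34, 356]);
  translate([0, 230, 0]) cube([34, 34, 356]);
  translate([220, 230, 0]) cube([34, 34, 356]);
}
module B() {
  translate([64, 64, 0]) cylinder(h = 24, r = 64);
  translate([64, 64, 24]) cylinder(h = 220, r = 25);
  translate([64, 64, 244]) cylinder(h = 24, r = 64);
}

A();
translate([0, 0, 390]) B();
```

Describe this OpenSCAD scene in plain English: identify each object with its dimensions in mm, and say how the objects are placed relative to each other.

A is a four-legged stool. The seat is a 254×264×34 mm slab whose top surface is at z = 390 mm; four square legs, each 34×34 mm in cross-section, run from the floor (z = 0) to the underside of the seat, each flush with a corner of the seat.

B is a spool: two coaxial disc flanges of radius 64 mm and thickness 24 mm, joined by a core cylinder of radius 25 mm and height 220 mm. The lower flange rests on z = 0 and the three cylinders share a vertical axis.

The spool is on top of the stool.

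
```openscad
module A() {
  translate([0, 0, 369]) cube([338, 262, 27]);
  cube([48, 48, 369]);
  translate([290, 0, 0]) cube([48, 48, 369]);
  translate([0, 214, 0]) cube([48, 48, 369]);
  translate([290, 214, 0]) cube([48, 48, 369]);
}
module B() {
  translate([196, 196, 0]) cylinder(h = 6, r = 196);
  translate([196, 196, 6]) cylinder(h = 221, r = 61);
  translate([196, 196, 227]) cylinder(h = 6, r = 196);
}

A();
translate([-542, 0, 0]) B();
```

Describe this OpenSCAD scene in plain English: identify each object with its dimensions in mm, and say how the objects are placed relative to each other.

A is a four-legged stool. The seat is a 338×262×27 mm slab whose top surface is at z = 396 mm; four square legs, each 48×48 mm in cross-section, run from the floor (z = 0) to the underside of the seat, each flush with a corner of the seat.

B is a spool: two coaxial disc flanges of radius 196 mm and thickness 6 mm, joined by a core cylinder of radius 61 mm and height 221 mm. The lower flange rests on z = 0 and the three cylinders share a vertical axis.

The spool is on the floor beside the stool on its −x side.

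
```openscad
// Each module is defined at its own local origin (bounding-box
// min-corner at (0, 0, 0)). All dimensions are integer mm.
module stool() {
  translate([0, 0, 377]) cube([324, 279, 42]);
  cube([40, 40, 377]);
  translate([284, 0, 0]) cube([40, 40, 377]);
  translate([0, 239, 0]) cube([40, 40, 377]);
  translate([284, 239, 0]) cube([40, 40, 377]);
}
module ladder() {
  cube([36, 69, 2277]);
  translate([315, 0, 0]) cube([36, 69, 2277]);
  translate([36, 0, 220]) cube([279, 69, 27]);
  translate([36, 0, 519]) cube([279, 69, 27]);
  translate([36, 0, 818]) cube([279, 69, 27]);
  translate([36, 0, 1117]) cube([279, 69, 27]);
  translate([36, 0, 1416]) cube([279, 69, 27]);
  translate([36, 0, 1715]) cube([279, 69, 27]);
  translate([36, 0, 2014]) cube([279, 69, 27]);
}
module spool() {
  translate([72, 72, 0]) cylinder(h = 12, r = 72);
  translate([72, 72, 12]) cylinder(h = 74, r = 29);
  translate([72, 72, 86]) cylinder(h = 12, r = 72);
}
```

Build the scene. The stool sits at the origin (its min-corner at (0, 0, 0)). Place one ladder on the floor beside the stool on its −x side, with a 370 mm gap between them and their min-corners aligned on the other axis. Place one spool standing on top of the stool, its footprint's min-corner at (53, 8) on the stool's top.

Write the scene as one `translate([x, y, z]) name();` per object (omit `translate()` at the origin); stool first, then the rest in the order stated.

stool();
translate([-721, 0, 0]) ladder();
translate([53, 8, 419]) spool();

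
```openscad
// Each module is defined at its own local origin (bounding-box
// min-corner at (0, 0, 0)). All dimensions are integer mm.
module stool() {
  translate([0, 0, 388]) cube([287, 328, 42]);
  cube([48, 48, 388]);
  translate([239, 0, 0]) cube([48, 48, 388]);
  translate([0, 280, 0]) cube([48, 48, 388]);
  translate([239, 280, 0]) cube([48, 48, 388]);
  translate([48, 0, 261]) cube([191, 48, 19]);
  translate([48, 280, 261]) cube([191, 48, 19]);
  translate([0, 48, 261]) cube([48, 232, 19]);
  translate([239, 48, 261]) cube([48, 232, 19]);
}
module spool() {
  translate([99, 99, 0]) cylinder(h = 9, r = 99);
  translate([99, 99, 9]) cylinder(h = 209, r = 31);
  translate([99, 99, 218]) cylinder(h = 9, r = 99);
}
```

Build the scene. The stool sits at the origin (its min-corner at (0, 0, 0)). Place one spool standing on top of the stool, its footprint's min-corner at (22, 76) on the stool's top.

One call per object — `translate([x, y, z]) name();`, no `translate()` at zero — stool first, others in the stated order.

stool();
translate([22, 76, 430]) spool();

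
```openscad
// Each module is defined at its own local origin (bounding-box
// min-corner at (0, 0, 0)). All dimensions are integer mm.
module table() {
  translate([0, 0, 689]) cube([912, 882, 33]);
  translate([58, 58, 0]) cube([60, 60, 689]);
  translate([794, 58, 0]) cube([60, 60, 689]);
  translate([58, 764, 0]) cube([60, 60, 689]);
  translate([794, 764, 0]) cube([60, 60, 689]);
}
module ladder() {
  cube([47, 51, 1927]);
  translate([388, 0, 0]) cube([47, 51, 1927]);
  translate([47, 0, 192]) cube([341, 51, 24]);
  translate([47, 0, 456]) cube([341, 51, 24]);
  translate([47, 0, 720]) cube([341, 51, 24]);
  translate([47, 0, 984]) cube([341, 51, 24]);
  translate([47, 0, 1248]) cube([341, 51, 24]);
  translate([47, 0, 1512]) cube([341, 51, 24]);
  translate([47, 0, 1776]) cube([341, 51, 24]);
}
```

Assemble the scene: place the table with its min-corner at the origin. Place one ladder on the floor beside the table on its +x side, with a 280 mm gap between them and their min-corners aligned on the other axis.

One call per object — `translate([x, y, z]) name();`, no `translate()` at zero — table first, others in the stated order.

table();
translate([1192, 0, 0]) ladder();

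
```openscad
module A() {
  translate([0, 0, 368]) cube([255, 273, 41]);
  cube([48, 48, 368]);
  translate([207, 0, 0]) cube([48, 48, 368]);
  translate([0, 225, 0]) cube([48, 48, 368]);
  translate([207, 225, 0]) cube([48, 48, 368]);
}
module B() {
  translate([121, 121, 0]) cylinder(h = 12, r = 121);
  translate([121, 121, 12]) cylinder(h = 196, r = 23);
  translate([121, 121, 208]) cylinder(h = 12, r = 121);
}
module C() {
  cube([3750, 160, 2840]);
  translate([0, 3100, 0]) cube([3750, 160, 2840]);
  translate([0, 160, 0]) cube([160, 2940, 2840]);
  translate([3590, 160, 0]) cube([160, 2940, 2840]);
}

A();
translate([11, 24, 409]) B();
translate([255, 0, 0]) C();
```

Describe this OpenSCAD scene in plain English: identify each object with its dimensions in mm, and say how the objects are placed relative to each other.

A is a four-legged stool. The seat is a 255×273×41 mm slab whose top surface is at z = 409 mm; four square legs, each 48×48 mm in cross-section, run from the floor (z = 0) to the underside of the seat, each flush with a corner of the seat.

B is a spool: two coaxial disc flanges of radius 121 mm and thickness 12 mm, joined by a core cylinder of radius 23 mm and height 196 mm. The lower flange rests on z = 0 and the three cylinders share a vertical axis.

C is a box-shaped house frame (walls only): outside footprint 3750×3260 mm, wall height 2840 mm, wall thickness 160 mm. The two y-facing walls run the full x-width; the two x-facing walls fit between the inner faces of the y-facing walls.

The spool is on top of the stool. The house frame is against the stool's +x side, with their −y faces flush.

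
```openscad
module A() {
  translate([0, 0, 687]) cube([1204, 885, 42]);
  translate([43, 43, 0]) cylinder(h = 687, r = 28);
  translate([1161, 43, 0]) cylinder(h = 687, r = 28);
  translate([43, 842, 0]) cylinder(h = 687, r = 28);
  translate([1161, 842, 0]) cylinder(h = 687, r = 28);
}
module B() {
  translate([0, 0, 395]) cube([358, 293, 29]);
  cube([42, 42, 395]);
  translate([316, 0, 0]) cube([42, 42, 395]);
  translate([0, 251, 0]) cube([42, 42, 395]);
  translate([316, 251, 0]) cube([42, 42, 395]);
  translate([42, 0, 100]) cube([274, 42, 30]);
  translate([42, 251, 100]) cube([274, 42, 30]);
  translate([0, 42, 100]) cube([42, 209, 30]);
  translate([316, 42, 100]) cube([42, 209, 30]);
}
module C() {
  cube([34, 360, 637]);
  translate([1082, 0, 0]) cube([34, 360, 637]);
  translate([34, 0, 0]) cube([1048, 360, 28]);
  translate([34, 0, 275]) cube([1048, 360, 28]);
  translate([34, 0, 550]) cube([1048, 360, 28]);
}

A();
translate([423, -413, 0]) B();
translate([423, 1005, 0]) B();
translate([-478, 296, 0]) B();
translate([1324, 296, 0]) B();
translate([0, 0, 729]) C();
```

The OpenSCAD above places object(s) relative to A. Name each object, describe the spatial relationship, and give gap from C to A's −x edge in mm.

The bookshelf's min-x is at 0; the table's min-x is 0; gap = 0 mm.

A is a table. B is a stool. C is a bookshelf. Four stools sit around the table at the −y, +y, −x, +x sides. The bookshelf is on top of the table. The gap from the bookshelf to the table's −x edge is 0 mm.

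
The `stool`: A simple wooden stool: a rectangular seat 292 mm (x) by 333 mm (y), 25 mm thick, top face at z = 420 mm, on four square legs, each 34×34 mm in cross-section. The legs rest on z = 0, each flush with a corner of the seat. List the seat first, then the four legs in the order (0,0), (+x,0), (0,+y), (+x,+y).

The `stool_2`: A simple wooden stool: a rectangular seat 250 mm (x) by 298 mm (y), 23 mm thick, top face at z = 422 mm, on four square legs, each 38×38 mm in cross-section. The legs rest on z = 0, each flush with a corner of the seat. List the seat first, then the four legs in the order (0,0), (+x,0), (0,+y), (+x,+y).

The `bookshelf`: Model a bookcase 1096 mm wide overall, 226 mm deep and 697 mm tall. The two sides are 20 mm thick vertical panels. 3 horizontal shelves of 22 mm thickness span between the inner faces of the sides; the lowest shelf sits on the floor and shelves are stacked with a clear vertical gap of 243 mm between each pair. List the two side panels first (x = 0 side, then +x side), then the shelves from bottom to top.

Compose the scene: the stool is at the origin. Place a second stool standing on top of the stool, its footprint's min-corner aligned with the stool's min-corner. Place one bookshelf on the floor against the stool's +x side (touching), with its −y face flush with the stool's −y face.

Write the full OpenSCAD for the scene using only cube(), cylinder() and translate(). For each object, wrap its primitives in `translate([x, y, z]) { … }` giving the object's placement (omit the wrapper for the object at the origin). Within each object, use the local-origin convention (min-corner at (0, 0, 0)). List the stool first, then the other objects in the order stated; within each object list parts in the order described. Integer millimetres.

translate([0, 0, 395]) cube([292, 333, 25]);
cube([34, 34, 395]);
translate([258, 0, 0]) cube([34, 34, 395]);
translate([0, 299, 0]) cube([34, 34, 395]);
translate([258, 299, 0]) cube([34, 34, 395]);
translate([0, 0, 420]) {
  translate([0, 0, 399]) cube([250, 298, 23]);
  cube([38, 38, 399]);
  translate([212, 0, 0]) cube([38, 38, 399]);
  translate([0, 260, 0]) cube([38, 38, 399]);
  translate([212, 260, 0]) cube([38, 38, 399]);
}
translate([292, 0, 0]) {
  cube([20, 226, 697]);
  translate([1076, 0, 0]) cube([20, 226, 697]);
  translate([20, 0, 0]) cube([1056, 226, 22]);
  translate([20, 0, 265]) cube([1056, 226, 22]);
  translate([20, 0, 530]) cube([1056, 226, 22]);
}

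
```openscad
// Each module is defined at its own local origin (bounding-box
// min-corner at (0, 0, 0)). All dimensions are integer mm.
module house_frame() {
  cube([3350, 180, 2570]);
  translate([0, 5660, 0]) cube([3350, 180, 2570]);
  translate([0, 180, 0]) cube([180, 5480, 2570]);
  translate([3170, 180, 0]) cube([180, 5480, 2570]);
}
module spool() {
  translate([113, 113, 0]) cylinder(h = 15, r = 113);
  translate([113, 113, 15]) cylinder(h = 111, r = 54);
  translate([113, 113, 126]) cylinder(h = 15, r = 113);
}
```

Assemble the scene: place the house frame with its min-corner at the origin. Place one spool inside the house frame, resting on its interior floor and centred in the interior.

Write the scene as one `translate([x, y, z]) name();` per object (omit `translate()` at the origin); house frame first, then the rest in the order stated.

house_frame();
translate([1562, 2807, 0]) spool();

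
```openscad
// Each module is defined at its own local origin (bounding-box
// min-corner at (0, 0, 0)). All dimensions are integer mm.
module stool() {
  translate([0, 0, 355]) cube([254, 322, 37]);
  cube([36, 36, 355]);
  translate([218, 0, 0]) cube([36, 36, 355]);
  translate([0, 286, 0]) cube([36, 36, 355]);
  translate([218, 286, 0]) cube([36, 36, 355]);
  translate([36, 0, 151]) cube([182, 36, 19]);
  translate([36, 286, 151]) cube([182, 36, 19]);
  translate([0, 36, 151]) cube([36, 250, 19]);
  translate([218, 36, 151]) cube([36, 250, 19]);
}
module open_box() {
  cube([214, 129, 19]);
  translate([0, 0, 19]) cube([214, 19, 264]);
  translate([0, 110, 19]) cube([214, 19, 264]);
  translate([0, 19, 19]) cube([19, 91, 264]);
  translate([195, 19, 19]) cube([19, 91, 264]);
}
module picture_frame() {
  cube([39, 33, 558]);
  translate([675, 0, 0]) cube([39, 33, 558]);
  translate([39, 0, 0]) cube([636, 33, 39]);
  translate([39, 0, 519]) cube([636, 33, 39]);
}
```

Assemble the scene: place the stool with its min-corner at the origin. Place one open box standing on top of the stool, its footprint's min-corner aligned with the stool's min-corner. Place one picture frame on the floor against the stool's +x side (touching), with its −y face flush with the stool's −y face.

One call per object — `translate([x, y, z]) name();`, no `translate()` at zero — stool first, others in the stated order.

stool();
translate([0, 0, 392]) open_box();
translate([254, 0, 0]) picture_frame();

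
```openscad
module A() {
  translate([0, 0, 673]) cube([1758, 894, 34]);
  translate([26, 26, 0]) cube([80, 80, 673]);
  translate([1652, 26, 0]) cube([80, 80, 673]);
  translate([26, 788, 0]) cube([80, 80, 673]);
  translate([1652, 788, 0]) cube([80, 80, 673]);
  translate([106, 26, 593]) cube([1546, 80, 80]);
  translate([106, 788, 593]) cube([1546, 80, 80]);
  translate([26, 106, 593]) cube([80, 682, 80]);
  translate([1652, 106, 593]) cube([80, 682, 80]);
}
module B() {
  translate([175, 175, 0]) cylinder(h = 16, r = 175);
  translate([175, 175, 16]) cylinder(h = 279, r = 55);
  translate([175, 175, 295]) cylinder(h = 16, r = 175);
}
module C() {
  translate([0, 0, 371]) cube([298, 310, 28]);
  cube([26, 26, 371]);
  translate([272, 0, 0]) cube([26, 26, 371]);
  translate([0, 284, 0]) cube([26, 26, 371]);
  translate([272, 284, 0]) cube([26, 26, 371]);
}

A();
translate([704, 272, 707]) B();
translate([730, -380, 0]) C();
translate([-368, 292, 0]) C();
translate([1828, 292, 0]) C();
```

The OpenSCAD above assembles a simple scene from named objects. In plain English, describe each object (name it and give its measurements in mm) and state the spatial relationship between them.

A is a rectangular dining table. The top is 1758×894×34 mm with its upper surface at z = 707 mm. It stands on four 80×80 mm square legs, each inset 26 mm from the nearest pair of top edges, running from the floor to the underside of the top. Four apron rails, 80 mm thick and 80 mm tall, run between adjacent legs with their top edges flush with the underside of the top and their outer faces flush with the legs' outer faces.

B is a spool: two coaxial disc flanges of radius 175 mm and thickness 16 mm, joined by a core cylinder of radius 55 mm and height 279 mm. The lower flange rests on z = 0 and the three cylinders share a vertical axis.

C is a four-legged stool. The seat is a 298×310×28 mm slab whose top surface is at z = 399 mm; four square legs, each 26×26 mm in cross-section, run from the floor (z = 0) to the underside of the seat, each flush with a corner of the seat.

The spool is on top of the table, centred. Three stools sit around the table at the −y, −x, +x sides.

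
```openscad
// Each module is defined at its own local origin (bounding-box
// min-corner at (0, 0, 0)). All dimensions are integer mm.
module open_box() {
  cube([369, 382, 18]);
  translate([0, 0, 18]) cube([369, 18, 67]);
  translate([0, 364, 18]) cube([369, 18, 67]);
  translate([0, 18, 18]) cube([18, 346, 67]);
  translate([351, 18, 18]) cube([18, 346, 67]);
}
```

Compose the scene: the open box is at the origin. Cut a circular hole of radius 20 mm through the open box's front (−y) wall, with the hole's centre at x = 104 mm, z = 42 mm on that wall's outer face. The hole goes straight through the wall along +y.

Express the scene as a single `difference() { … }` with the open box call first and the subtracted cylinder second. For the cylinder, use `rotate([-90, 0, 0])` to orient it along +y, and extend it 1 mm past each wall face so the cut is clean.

difference() {
  open_box();
  translate([104, -1, 42]) rotate([-90, 0, 0]) cylinder(h = 20, r = 20);
}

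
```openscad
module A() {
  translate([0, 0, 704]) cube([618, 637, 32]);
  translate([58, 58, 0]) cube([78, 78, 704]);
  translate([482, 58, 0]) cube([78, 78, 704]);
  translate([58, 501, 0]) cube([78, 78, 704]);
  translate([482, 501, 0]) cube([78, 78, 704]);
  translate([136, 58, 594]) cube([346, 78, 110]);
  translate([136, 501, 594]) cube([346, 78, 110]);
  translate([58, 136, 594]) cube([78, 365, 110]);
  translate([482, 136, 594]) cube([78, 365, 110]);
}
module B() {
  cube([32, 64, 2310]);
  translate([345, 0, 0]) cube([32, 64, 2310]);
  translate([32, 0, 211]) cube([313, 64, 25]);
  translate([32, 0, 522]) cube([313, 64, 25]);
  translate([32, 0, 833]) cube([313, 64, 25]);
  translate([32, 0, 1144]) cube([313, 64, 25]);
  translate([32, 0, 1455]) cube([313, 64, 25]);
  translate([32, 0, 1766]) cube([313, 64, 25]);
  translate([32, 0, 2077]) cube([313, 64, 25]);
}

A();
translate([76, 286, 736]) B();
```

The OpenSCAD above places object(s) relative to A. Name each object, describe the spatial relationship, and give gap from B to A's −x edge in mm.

The ladder's min-x is at 76; the table's min-x is 0; gap = 76 mm.

A is a table. B is a ladder. The ladder is on top of the table. The gap from the ladder to the table's −x edge is 76 mm.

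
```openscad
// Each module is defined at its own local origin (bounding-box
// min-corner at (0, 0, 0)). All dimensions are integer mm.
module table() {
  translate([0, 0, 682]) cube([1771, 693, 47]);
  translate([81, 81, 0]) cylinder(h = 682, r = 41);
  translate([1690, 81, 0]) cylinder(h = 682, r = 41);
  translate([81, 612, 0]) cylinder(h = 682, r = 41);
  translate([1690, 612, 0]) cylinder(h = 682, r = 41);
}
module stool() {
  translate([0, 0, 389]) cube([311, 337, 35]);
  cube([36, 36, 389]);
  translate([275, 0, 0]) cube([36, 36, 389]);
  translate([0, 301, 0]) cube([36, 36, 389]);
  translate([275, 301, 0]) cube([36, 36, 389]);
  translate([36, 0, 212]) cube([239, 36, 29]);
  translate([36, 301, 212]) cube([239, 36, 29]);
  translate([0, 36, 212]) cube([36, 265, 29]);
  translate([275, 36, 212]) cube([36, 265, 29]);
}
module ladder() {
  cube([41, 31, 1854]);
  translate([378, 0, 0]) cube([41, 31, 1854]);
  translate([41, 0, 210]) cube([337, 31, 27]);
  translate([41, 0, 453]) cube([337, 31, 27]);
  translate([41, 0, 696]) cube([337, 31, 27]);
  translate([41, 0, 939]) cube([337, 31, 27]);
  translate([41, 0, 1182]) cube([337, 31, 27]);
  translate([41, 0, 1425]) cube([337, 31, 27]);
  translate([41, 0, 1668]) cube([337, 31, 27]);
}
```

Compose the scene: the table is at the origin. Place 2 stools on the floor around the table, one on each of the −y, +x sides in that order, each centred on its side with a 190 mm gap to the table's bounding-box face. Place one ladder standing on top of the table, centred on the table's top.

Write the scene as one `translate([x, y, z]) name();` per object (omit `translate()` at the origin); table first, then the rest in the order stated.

table();
translate([730, -527, 0]) stool();
translate([1961, 178, 0]) stool();
translate([676, 331, 729]) ladder();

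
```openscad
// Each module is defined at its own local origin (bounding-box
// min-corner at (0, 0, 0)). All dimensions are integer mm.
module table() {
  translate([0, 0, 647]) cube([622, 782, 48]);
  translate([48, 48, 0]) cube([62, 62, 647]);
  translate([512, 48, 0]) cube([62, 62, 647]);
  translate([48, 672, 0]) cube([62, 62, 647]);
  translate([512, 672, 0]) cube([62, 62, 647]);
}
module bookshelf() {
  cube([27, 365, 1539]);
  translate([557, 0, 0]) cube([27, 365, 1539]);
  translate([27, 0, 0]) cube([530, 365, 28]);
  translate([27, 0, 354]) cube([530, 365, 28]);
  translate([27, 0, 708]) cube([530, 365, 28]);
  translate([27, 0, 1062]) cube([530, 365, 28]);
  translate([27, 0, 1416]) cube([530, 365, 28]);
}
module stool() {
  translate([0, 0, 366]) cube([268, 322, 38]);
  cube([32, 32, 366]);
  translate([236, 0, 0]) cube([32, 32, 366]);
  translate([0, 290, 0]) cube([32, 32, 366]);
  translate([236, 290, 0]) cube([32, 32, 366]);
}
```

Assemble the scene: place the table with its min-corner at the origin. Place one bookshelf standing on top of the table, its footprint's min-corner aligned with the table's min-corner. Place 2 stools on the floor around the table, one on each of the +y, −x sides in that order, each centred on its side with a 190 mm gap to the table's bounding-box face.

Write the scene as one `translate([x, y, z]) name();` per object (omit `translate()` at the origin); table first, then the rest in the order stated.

table();
translate([0, 0, 695]) bookshelf();
translate([177, 972, 0]) stool();
translate([-458, 230, 0]) stool();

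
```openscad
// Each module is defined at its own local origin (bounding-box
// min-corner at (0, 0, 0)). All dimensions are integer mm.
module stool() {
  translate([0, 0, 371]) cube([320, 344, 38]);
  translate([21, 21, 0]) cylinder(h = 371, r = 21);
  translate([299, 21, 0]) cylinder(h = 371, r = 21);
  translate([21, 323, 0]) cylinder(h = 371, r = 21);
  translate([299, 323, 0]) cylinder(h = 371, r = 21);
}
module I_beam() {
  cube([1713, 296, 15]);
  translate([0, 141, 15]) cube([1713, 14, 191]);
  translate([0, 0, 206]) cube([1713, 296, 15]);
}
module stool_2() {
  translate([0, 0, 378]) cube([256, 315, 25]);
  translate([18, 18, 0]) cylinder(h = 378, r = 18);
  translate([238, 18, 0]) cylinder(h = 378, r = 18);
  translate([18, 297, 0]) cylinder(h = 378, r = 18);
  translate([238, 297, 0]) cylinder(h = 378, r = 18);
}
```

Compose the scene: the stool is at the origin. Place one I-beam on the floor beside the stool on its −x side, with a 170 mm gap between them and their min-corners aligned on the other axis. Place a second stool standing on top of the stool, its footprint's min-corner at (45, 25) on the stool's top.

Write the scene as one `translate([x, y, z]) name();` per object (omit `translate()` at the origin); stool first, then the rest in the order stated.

stool();
translate([-1883, 0, 0]) I_beam();
translate([45, 25, 409]) stool_2();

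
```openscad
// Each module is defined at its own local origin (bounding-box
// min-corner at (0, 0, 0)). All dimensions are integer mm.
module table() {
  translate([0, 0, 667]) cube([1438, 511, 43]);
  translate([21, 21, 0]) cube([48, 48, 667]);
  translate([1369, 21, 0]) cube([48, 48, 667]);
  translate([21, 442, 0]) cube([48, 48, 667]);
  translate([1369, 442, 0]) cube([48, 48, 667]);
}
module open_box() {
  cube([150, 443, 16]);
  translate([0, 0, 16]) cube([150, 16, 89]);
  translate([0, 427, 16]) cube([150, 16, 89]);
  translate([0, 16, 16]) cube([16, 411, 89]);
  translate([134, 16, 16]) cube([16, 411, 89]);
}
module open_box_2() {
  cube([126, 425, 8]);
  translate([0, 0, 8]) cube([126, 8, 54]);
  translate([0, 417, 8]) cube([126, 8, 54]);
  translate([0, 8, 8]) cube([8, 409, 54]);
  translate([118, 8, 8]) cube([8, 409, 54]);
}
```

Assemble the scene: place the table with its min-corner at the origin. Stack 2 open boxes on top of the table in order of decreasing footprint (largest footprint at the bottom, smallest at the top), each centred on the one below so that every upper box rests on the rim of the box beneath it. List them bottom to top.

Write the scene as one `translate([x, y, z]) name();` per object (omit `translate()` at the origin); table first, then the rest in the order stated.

table();
translate([644, 34, 710]) open_box();
translate([656, 43, 815]) open_box_2();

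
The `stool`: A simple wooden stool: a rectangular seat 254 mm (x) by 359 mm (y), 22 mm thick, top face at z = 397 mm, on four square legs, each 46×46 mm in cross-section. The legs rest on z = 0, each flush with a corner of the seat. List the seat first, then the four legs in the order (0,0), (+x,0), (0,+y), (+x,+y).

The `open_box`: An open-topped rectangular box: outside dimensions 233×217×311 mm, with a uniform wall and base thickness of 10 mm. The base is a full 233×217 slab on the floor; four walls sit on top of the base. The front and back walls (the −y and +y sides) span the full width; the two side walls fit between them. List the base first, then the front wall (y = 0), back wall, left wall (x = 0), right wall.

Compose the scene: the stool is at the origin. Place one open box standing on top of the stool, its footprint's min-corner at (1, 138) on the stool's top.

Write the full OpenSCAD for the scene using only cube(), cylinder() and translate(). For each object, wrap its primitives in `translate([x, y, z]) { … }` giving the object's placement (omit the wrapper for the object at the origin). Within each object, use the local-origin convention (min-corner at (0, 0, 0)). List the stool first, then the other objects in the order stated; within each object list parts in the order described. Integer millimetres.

translate([0, 0, 375]) cube([254, 359, 22]);
cube([46, 46, 375]);
translate([208, 0, 0]) cube([46, 46, 375]);
translate([0, 313, 0]) cube([46, 46, 375]);
translate([208, 313, 0]) cube([46, 46, 375]);
translate([1, 138, 397]) {
  cube([233, 217, 10]);
  translate([0, 0, 10]) cube([233, 10, 301]);
  translate([0, 207, 10]) cube([233, 10, 301]);
  translate([0, 10, 10]) cube([10, 197, 301]);
  translate([223, 10, 10]) cube([10, 197, 301]);
}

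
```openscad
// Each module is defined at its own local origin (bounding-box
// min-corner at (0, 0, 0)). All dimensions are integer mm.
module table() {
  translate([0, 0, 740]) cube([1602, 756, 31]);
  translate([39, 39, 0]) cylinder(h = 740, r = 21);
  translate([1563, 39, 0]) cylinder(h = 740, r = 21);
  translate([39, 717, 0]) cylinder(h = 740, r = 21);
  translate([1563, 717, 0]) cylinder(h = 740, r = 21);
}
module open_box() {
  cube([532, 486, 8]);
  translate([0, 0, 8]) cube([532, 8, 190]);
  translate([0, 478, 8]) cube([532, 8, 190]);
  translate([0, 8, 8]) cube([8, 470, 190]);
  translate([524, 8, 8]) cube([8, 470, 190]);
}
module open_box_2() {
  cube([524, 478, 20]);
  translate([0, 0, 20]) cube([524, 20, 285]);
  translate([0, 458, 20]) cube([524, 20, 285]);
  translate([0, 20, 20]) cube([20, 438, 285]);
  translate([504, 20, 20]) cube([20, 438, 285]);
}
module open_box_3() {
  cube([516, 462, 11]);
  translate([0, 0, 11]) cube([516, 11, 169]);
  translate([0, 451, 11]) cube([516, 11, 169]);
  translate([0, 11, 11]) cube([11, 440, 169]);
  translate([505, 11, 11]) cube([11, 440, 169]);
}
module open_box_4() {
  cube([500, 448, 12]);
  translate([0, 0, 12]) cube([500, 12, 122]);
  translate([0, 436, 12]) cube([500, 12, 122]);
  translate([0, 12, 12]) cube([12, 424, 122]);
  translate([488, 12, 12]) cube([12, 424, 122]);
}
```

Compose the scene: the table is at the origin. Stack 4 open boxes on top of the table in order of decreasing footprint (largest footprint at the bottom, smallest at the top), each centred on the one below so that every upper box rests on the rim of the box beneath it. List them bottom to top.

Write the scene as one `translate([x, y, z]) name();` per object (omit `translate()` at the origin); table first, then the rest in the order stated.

table();
translate([535, 135, 771]) open_box();
translate([539, 139, 969]) open_box_2();
translate([543, 147, 1274]) open_box_3();
translate([551, 154, 1454]) open_box_4();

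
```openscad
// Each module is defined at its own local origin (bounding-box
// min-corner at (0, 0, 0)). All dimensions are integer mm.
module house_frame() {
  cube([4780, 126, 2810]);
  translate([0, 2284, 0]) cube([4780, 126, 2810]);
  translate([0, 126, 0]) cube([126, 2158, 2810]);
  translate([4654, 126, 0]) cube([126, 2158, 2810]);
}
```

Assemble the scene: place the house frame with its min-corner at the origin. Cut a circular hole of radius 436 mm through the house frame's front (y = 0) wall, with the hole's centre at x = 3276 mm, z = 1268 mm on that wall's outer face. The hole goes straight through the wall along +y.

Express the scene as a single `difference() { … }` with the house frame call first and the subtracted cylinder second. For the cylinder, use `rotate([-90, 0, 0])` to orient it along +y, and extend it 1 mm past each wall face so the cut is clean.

difference() {
  house_frame();
  translate([3276, -1, 1268]) rotate([-90, 0, 0]) cylinder(h = 128, r = 436);
}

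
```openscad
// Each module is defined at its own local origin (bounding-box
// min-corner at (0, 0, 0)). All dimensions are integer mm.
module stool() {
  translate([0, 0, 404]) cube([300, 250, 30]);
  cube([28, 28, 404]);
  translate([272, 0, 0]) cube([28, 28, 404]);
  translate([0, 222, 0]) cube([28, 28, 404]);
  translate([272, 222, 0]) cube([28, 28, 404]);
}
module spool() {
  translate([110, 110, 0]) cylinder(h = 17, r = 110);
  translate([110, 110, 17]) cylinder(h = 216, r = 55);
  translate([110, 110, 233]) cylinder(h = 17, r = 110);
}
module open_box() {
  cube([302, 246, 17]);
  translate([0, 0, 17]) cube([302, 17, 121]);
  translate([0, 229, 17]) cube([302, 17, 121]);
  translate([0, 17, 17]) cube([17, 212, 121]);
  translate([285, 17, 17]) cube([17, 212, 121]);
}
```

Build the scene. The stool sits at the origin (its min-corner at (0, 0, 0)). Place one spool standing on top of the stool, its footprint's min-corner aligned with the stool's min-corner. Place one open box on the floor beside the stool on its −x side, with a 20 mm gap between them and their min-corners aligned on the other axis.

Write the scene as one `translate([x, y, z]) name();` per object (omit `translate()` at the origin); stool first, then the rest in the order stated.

stool();
translate([0, 0, 434]) spool();
translate([-322, 0, 0]) open_box();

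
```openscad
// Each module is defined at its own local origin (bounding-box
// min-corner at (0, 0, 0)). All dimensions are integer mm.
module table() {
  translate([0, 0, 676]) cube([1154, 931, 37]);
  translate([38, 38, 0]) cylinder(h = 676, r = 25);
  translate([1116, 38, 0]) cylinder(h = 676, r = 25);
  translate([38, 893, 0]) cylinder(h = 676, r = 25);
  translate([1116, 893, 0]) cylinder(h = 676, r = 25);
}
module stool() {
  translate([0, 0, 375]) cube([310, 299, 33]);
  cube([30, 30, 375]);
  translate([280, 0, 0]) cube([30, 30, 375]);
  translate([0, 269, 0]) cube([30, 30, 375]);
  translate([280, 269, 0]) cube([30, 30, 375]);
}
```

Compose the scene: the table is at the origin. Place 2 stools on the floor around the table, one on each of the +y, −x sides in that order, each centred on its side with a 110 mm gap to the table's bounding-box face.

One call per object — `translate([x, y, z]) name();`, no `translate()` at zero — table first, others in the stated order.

table();
translate([422, 1041, 0]) stool();
translate([-420, 316, 0]) stool();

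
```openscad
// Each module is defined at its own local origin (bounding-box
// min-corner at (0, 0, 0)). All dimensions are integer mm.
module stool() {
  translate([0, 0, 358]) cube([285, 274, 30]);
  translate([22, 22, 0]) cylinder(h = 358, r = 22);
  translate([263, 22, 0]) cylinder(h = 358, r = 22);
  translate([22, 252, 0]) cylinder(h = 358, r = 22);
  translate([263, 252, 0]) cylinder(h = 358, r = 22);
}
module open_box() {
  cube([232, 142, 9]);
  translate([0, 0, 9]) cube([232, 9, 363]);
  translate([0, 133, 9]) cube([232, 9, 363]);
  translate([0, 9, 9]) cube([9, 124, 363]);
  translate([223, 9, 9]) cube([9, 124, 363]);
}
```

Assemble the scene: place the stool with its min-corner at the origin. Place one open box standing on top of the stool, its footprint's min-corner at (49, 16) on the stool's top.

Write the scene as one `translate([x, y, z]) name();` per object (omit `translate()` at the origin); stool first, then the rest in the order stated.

stool();
translate([49, 16, 388]) open_box();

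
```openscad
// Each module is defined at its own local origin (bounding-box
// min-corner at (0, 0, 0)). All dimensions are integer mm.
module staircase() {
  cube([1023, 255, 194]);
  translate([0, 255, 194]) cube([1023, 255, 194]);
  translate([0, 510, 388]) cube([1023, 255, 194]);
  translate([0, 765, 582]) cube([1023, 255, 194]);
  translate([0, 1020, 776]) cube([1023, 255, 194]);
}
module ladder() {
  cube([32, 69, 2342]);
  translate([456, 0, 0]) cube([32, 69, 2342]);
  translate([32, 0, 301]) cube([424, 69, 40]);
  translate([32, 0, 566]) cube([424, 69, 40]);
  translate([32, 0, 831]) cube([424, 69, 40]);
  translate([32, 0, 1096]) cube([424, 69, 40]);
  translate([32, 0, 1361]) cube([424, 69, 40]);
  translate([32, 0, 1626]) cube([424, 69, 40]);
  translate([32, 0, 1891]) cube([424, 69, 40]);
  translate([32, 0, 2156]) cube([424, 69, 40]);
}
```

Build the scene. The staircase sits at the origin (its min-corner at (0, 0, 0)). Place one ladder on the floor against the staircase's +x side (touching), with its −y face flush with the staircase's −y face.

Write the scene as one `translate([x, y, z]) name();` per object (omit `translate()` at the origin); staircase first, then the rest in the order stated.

staircase();
translate([1023, 0, 0]) ladder();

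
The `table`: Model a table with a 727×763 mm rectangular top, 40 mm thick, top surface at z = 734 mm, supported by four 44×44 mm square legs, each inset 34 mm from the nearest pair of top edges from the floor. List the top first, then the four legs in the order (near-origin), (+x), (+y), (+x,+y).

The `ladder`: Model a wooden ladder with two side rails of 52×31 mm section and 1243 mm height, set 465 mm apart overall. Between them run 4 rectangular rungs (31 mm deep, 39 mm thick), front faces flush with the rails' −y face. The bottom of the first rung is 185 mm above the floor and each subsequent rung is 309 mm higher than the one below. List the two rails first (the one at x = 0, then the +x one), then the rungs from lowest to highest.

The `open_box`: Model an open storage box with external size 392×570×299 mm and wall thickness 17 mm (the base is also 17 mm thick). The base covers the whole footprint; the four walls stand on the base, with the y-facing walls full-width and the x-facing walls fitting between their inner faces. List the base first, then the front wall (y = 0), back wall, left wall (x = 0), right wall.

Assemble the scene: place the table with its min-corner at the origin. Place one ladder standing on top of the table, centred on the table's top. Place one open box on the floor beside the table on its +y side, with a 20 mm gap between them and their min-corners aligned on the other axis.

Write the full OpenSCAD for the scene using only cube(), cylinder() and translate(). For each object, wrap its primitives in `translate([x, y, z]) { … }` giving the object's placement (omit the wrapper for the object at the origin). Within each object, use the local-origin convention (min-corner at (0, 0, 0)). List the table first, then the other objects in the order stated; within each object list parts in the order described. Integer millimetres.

translate([0, 0, 694]) cube([727, 763, 40]);
translate([34, 34, 0]) cube([44, 44, 694]);
translate([649, 34, 0]) cube([44, 44, 694]);
translate([34, 685, 0]) cube([44, 44, 694]);
translate([649, 685, 0]) cube([44, 44, 694]);
translate([131, 366, 734]) {
  cube([52, 31, 1243]);
  translate([413, 0, 0]) cube([52, 31, 1243]);
  translate([52, 0, 185]) cube([361, 31, 39]);
  translate([52, 0, 494]) cube([361, 31, 39]);
  translate([52, 0, 803]) cube([361, 31, 39]);
  translate([52, 0, 1112]) cube([361, 31, 39]);
}
translate([0, 783, 0]) {
  cube([392, 570, 17]);
  translate([0, 0, 17]) cube([392, 17, 282]);
  translate([0, 553, 17]) cube([392, 17, 282]);
  translate([0, 17, 17]) cube([17, 536, 282]);
  translate([375, 17, 17]) cube([17, 536, 282]);
}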